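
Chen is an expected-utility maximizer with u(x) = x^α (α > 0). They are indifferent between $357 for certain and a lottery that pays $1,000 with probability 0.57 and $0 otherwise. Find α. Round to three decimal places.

α ≈ 0.546

Since u(0) = 0, the lottery's EU is 0.57·1000^α.
Equating: 357^α = 0.57·1000^α, i.e. 0.3570^α = 0.57.
Take logs: α = ln 0.57 / ln(357/1000) ≈ 0.54574.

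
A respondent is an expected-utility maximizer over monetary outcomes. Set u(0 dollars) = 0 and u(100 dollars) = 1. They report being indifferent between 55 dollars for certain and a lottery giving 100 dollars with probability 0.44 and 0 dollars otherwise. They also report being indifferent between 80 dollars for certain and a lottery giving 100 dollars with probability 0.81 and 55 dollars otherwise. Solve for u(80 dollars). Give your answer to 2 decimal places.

The first gamble pins u(55 dollars): it must equal 0.44·1 + 0.56·0 = 0.44.
Then u(80 dollars) = 0.81·u(100 dollars) + 0.19·u(55 dollars) = 0.81·1.00 + 0.19·0.44 = 0.8936.

0.89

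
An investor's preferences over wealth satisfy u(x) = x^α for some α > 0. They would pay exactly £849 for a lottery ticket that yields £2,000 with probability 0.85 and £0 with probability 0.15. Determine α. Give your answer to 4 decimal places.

α ≈ 0.1897

Since u(0) = 0, the lottery's EU is 0.85·2000^α.
Equating: 849^α = 0.85·2000^α, i.e. 0.4245^α = 0.85.
Take logs: α = ln 0.85 / ln(849/2000) ≈ 0.189672.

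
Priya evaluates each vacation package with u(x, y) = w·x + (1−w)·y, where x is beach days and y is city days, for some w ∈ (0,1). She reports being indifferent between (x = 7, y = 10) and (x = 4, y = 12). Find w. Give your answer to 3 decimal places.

w = 0.400

Equating utilities: w·7 + (1−w)·10 = w·4 + (1−w)·12.
Collecting terms: w·3 = (1−w)·2.
So w/(1−w) = 2/3 = 0.6667, giving w = 2/(3+2) = 0.400.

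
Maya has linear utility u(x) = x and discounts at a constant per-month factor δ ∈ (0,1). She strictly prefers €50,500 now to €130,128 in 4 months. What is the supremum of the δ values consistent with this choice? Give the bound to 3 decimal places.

Comparing present values: 50500 > δ^4·130128.
So δ^4 < 50500/130128 = 0.38808; taking the 4th root of both positive sides preserves the inequality.
δ < 0.38808^(1/4) = 0.789.

δ < 0.789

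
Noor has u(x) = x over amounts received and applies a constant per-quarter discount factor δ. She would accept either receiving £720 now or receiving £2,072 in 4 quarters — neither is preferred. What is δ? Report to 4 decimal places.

Indifference means u(720) = δ^4 · u(2072), so δ^4 = u(720)/u(2072).
With u(x) = x: δ^4 = 720/2072 = 0.34749.
So δ = 0.34749^(1/4) ≈ 0.7678.

δ ≈ 0.7678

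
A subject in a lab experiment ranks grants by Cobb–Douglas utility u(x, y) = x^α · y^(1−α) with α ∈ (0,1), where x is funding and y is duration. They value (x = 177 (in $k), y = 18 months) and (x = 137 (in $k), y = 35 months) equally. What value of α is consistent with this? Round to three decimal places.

α ≈ 0.722

The Cobb–Douglas utilities coincide, so 177^α·18^(1−α) = 137^α·35^(1−α).
(177/137)^α = (35/18)^(1−α); take logs: α·ln(177/137) = (1−α)·ln(35/18), i.e. α·0.256169 = (1−α)·0.664976.
With A = 0.256169 and B = 0.664976: α·A = (1−α)·B, so α = B/(A+B) = 0.664976/0.921145 ≈ 0.722.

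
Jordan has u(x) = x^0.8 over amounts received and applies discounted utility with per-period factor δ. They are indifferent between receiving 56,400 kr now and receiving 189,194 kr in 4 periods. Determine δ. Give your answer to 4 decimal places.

The payoff in 4 periods is discounted by δ^4, so u(56400) = δ^4·u(189194) and δ^4 = u(56400)/u(189194).
Since u(x) = x^0.8, δ^4 = (56400/189194)^0.8 = 0.29811^0.8 = 0.37975.
Hence δ = (0.37975)^(1/4) = 0.785008.

δ ≈ 0.7850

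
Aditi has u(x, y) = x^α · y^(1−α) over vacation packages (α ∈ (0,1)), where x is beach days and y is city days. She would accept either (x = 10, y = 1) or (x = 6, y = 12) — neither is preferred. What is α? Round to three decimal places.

α ≈ 0.829

Set the two utilities equal: 10^α·1^(1−α) = 6^α·12^(1−α).
(10/6)^α = (12/1)^(1−α); take logs: α·ln(10/6) = (1−α)·ln(12/1), i.e. α·0.510826 = (1−α)·2.484907.
Thus α·(2.995733) = 2.484907, so α = 2.484907/2.995733 ≈ 0.829.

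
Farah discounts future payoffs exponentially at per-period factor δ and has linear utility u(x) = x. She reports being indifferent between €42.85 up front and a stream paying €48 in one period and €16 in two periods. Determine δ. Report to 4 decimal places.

δ ≈ 0.7199

Present value of the stream is 48·δ + 16·δ². Indifference gives 48δ + 16δ² = 42.85.
That is, 16δ² + 48δ − 42.85 = 0, a quadratic in δ.
The positive root is δ = [−48 + √(48² + 4·16·42.85)] / (2·16) = (−48 + 71.038)/32 ≈ 0.7199.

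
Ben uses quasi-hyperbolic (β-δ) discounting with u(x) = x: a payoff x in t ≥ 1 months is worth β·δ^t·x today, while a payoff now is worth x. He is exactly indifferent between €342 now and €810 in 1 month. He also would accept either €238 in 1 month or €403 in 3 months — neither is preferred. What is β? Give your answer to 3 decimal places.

Both payoffs in the second observation are in the future, so β drops out: δ^1·238 = δ^3·403 ⇒ δ^2 = 238/403 = 0.59057, so δ = 0.76849.
Substituting δ into 342 = β·δ·810: β = 342/(622.474) ≈ 0.549.

β ≈ 0.549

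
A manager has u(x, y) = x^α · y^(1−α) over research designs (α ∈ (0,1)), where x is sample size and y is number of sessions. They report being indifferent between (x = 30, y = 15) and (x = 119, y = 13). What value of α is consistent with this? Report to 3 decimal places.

The Cobb–Douglas utilities coincide, so 30^α·15^(1−α) = 119^α·13^(1−α).
Taking logs: α·ln 30 + (1−α)·ln 15 = α·ln 119 + (1−α)·ln 13, i.e. α·-1.377926 = (1−α)·-0.143101.
So α/(1−α) = (-0.143101)/(-1.377926) = 0.103852, and α = 0.103852/1.103852 ≈ 0.094.

α ≈ 0.094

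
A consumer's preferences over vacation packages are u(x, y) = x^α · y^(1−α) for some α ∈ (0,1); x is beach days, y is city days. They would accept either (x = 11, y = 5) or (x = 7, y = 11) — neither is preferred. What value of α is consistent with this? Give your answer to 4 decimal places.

Indifference: 11^α · 5^(1−α) = 7^α · 11^(1−α).
Taking logs: α·ln 11 + (1−α)·ln 5 = α·ln 7 + (1−α)·ln 11, i.e. α·0.4519851 = (1−α)·0.7884574.
With A = 0.4519851 and B = 0.7884574: α·A = (1−α)·B, so α = B/(A+B) = 0.7884574/1.2404425 ≈ 0.6356.

α ≈ 0.6356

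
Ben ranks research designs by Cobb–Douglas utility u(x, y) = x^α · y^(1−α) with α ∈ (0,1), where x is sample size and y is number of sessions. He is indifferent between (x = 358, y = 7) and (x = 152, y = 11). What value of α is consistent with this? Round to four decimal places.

Set the two utilities equal: 358^α·7^(1−α) = 152^α·11^(1−α).
(358/152)^α = (11/7)^(1−α); take logs: α·ln(358/152) = (1−α)·ln(11/7), i.e. α·0.8566525 = (1−α)·0.4519851.
So α/(1−α) = (0.4519851)/(0.8566525) = 0.5276178, and α = 0.5276178/1.5276178 ≈ 0.3454.

α ≈ 0.3454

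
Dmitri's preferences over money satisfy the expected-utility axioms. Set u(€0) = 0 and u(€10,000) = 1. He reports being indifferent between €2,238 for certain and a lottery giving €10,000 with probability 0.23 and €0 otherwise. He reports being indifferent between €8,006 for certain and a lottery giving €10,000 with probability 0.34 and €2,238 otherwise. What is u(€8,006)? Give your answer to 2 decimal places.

The first gamble pins u(€2,238): it must equal 0.23·1 + 0.77·0 = 0.23.
The second indifference gives u(€8,006) = 0.34·u(€10,000) + 0.66·u(€2,238) = 0.34·1.00 + 0.66·0.23 = 0.4918.

0.49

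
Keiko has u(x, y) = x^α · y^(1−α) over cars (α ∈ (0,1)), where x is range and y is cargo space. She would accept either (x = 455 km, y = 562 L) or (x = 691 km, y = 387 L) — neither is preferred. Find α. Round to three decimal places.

Set the two utilities equal: 455^α·562^(1−α) = 691^α·387^(1−α).
Taking logs: α·ln 455 + (1−α)·ln 562 = α·ln 691 + (1−α)·ln 387, i.e. α·-0.417842 = (1−α)·-0.373077.
Thus α·(-0.790919) = -0.373077, so α = -0.373077/-0.790919 ≈ 0.472.

α ≈ 0.472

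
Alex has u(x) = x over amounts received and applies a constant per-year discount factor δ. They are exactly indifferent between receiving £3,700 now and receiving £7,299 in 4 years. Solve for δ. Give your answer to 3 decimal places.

Equating discounted utilities: u(3700) = δ^4·u(7299) ⇒ δ^4 = u(3700)/u(7299).
With u(x) = x: δ^4 = 3700/7299 = 0.50692.
Taking the 4th root: δ = 0.50692^(1/4) ≈ 0.844.

δ ≈ 0.844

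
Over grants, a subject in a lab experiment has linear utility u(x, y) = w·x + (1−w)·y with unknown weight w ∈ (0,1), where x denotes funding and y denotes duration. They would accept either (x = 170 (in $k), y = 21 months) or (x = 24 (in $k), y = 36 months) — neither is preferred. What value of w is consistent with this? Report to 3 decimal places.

Indifference: w·170 + (1−w)·21 = w·24 + (1−w)·36.
Rearranging, 146·w − 15·(1−w) = 0.
So w/(1−w) = 15/146 = 0.1027, giving w = 15/(146+15) = 0.093.

w = 0.093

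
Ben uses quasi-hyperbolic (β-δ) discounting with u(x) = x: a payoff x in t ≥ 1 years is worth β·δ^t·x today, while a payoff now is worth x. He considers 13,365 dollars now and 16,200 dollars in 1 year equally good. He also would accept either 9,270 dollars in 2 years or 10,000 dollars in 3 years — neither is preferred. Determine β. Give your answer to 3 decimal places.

β ≈ 0.890

The second indifference involves only future payoffs, so β cancels: β·δ^2·9270 = β·δ^3·10000, giving δ = 9270/10000 = 0.92700.
Now use the now-vs-future pair: 13365 = β·δ·16200 gives β = 13365/(0.92700·16200) ≈ 0.890.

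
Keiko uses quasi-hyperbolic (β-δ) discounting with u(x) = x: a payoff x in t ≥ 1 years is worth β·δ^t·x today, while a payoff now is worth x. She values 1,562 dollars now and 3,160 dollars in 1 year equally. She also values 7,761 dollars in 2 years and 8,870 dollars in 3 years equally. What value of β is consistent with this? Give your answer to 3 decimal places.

The second indifference involves only future payoffs, so β cancels: β·δ^2·7761 = β·δ^3·8870, giving δ = 7761/8870 = 0.87497.
Now use the now-vs-future pair: 1562 = β·δ·3160 gives β = 1562/(0.87497·3160) ≈ 0.565.

β ≈ 0.565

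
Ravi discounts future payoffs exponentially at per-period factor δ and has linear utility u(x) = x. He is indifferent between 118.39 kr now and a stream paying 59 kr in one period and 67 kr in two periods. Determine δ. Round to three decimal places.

δ ≈ 0.960

The stream is worth 59δ + 67δ² today, so 59δ + 67δ² = 118.39.
So 67δ² + 59δ − 118.39 = 0.
By the quadratic formula (taking the positive root), δ = (−59 + √35209.52) / 134 ≈ 0.960.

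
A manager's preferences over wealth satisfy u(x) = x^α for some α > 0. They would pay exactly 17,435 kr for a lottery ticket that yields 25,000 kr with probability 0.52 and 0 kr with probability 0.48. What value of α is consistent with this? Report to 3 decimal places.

α ≈ 1.814

EU(lottery) = 0.52·25000^α + 0.48·0 = 0.52·25000^α.
Indifference: 17435^α = 0.52·25000^α, so (17435/25000)^α = 0.52.
α = ln(0.52) / ln(17435/25000) = -0.653926/-0.360396 ≈ 1.814.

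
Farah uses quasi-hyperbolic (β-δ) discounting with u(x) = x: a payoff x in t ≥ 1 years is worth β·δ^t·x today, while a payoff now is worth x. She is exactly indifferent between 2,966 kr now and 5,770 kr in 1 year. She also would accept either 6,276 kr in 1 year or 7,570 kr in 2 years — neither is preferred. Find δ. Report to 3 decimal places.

δ ≈ 0.829

From the later pair, β·δ^1·6276 = β·δ^2·7570; dividing through, δ = 6276/7570 = 0.82906.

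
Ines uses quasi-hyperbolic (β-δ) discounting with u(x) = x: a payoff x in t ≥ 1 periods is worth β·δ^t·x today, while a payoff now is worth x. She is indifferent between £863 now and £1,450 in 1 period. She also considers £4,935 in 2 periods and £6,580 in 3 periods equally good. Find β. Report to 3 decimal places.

From the later pair, β·δ^2·4935 = β·δ^3·6580; dividing through, δ = 4935/6580 = 0.75000.
Now use the now-vs-future pair: 863 = β·δ·1450 gives β = 863/(0.75000·1450) ≈ 0.794.

β ≈ 0.794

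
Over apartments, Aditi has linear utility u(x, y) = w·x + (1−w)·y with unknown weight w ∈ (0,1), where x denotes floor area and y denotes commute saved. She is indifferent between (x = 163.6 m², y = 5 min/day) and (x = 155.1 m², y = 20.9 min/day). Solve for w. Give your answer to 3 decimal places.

w = 0.652

Equating utilities: w·163.6 + (1−w)·5 = w·155.1 + (1−w)·20.9.
Rearranging, 8.5·w − 15.9·(1−w) = 0.
Hence w = 15.9/(8.5+15.9) = 15.9/24.4 = 0.652.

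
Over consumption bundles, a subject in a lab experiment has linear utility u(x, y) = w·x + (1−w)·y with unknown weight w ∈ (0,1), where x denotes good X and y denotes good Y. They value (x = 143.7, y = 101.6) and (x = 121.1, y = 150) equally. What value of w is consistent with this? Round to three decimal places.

Equating utilities: w·143.7 + (1−w)·101.6 = w·121.1 + (1−w)·150.
Collecting terms: w·22.6 = (1−w)·48.4.
The marginal rate of substitution is 48.4/22.6, so w = 48.4/(22.6+48.4) = 0.682.

w = 0.682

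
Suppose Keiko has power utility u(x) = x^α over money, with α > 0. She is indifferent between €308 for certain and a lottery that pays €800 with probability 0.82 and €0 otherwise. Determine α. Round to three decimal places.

The lottery's expected utility is 0.82·u(800) + 0.18·u(0) = 0.82·800^α (since u(0) = 0 for α > 0).
Setting u(308) equal to that: 308^α = 0.82·800^α ⇒ (308/800)^α = 0.82.
α = ln(0.82) / ln(308/800) = -0.198451/-0.954512 ≈ 0.208.

α ≈ 0.208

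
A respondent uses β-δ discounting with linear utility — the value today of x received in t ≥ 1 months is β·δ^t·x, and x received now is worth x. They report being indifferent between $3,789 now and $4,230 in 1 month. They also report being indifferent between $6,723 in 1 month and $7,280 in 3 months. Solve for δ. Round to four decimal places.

δ ≈ 0.9610

Both payoffs in the second observation are in the future, so β drops out: δ^1·6723 = δ^3·7280 ⇒ δ^2 = 6723/7280 = 0.92349, so δ = 0.96098.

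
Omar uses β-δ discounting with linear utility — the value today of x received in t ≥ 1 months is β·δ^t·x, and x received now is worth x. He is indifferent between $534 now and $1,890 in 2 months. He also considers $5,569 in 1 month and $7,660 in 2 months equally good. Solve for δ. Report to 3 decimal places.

From the later pair, β·δ^1·5569 = β·δ^2·7660; dividing through, δ = 5569/7660 = 0.72702.

δ ≈ 0.727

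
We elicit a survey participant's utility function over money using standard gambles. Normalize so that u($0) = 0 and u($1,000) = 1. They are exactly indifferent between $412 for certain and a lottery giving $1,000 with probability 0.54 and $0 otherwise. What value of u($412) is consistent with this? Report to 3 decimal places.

u($412) equals the lottery's expected utility: 0.54·1 + 0.46·0 = 0.54.

0.540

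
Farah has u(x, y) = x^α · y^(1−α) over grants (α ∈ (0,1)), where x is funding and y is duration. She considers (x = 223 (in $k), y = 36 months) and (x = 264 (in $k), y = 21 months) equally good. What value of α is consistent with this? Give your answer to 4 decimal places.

α ≈ 0.7615

The Cobb–Douglas utilities coincide, so 223^α·36^(1−α) = 264^α·21^(1−α).
(223/264)^α = (21/36)^(1−α); take logs: α·ln(223/264) = (1−α)·ln(21/36), i.e. α·-0.1687773 = (1−α)·-0.5389965.
So α/(1−α) = (-0.5389965)/(-0.1687773) = 3.1935367, and α = 3.1935367/4.1935367 ≈ 0.7615.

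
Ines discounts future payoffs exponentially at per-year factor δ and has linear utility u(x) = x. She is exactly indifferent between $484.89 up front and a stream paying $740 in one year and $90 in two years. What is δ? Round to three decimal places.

The stream is worth 740δ + 90δ² today, so 740δ + 90δ² = 484.89.
That is, 90δ² + 740δ − 484.89 = 0, a quadratic in δ.
By the quadratic formula (taking the positive root), δ = (−740 + √722160.40) / 180 ≈ 0.610.

δ ≈ 0.610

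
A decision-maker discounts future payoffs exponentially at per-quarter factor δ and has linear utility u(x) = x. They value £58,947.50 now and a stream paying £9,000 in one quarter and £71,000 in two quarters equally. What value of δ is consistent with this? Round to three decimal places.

Present value of the stream is 9000·δ + 71000·δ². Indifference gives 9000δ + 71000δ² = 58947.50.
That is, 71000δ² + 9000δ − 58947.50 = 0, a quadratic in δ.
By the quadratic formula (taking the positive root), δ = (−9000 + √16822090000.00) / 142000 ≈ 0.850.

δ ≈ 0.850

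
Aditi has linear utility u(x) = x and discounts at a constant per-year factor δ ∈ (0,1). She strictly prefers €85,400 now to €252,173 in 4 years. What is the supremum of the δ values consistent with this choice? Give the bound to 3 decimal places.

The preference means 85400 > δ^4·252173.
So δ^4 < 85400/252173 = 0.33866; taking the 4th root of both positive sides preserves the inequality.
δ < (85400/252173)^(1/4) ≈ 0.763.

δ < 0.763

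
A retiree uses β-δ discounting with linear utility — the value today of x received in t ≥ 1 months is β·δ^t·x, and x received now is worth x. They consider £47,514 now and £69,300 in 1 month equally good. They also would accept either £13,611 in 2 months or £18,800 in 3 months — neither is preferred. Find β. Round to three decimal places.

β ≈ 0.947

Both payoffs in the second observation are in the future, so β drops out: δ^2·13611 = δ^3·18800 ⇒ δ = 13611/18800 = 0.72399.
Substituting δ into 47514 = β·δ·69300: β = 47514/(50172.463) ≈ 0.947.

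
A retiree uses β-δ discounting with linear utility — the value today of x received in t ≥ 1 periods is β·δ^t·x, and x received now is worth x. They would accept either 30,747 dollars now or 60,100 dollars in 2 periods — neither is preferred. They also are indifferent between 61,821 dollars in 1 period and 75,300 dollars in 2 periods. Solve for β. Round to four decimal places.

β ≈ 0.7590

Both payoffs in the second observation are in the future, so β drops out: δ^1·61821 = δ^2·75300 ⇒ δ = 61821/75300 = 0.82100.
Now use the now-vs-future pair: 30747 = β·δ^2·60100 gives β = 30747/(0.67403·60100) ≈ 0.7590.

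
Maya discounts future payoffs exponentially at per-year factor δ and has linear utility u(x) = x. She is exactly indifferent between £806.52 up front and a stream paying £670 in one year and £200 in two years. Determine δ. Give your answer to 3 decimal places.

δ ≈ 0.940

Present value of the stream is 670·δ + 200·δ². Indifference gives 670δ + 200δ² = 806.52.
That is, 200δ² + 670δ − 806.52 = 0, a quadratic in δ.
The positive root is δ = [−670 + √(670² + 4·200·806.52)] / (2·200) = (−670 + 1046.000)/400 ≈ 0.940.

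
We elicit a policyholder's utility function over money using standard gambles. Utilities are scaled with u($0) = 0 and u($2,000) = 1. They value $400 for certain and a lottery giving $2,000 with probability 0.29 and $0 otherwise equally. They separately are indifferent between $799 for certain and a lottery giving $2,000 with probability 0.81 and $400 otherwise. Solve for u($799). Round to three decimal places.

0.865

From the first indifference, u($400) = 0.29·u($2,000) + 0.71·u($0) = 0.29·1 + 0.71·0 = 0.29.
Then u($799) = 0.81·u($2,000) + 0.19·u($400) = 0.81·1.00 + 0.19·0.29 = 0.8651.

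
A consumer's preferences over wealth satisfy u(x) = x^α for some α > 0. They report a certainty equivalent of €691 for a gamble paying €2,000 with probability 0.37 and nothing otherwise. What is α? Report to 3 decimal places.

Since u(0) = 0, the lottery's EU is 0.37·2000^α.
Setting u(691) equal to that: 691^α = 0.37·2000^α ⇒ (691/2000)^α = 0.37.
α = ln(0.37) / ln(691/2000) = -0.994252/-1.062763 ≈ 0.936.

α ≈ 0.936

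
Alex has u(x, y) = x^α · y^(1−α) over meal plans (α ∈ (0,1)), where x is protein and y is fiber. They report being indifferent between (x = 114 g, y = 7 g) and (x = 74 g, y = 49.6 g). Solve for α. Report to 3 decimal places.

The Cobb–Douglas utilities coincide, so 114^α·7^(1−α) = 74^α·49.6^(1−α).
Rearrange to (114/74)^α = (49.6/7)^(1−α) and take logs: α·0.432133 = (1−α)·1.958081.
So α/(1−α) = (1.958081)/(0.432133) = 4.531200, and α = 4.531200/5.531200 ≈ 0.819.

α ≈ 0.819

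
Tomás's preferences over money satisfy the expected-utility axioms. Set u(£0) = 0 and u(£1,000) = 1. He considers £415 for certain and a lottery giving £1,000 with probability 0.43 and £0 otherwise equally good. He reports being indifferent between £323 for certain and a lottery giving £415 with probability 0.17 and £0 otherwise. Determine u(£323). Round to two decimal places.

First, u(£415) = 0.43·u(£1,000) + 0.57·u(£0) = 0.43.
Then u(£323) = 0.17·u(£415) + 0.83·u(£0) = 0.17·0.43 + 0.83·0.00 = 0.0731.

0.07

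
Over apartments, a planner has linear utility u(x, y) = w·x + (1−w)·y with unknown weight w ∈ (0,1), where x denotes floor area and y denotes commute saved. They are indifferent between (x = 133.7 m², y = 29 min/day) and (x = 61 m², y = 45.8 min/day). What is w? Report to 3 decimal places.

u(133.7,29) = u(61,45.8) means w·133.7 + (1−w)·29 = w·61 + (1−w)·45.8.
Collecting terms: w·72.7 = (1−w)·16.8.
So w/(1−w) = 16.8/72.7 = 0.2311, giving w = 16.8/(72.7+16.8) = 0.188.

w = 0.188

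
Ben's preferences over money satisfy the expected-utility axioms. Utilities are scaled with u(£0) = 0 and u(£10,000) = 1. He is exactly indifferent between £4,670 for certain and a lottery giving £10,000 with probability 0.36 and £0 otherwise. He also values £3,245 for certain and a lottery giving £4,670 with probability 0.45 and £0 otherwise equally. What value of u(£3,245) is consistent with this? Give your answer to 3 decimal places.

0.162

The first gamble pins u(£4,670): it must equal 0.36·1 + 0.64·0 = 0.36.
Then u(£3,245) = 0.45·u(£4,670) + 0.55·u(£0) = 0.45·0.36 + 0.55·0.00 = 0.1620.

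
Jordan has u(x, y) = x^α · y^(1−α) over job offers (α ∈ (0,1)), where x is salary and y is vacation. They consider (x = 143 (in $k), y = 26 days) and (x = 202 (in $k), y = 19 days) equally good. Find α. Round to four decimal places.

α ≈ 0.4759

Set the two utilities equal: 143^α·26^(1−α) = 202^α·19^(1−α).
Taking logs: α·ln 143 + (1−α)·ln 26 = α·ln 202 + (1−α)·ln 19, i.e. α·-0.3454231 = (1−α)·-0.3136576.
With A = -0.3454231 and B = -0.3136576: α·A = (1−α)·B, so α = B/(A+B) = -0.3136576/-0.6590807 ≈ 0.4759.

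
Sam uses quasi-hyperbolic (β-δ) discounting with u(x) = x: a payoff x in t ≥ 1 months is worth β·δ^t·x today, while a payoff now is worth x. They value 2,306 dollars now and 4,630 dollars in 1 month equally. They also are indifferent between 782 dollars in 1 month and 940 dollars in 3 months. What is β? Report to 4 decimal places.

Both payoffs in the second observation are in the future, so β drops out: δ^1·782 = δ^3·940 ⇒ δ^2 = 782/940 = 0.83191, so δ = 0.91209.
Substituting δ into 2306 = β·δ·4630: β = 2306/(4222.994) ≈ 0.5461.

β ≈ 0.5461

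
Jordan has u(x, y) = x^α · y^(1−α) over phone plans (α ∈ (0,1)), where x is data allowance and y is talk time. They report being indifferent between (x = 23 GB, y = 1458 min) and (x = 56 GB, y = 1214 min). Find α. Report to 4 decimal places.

α ≈ 0.1707

The Cobb–Douglas utilities coincide, so 23^α·1458^(1−α) = 56^α·1214^(1−α).
(23/56)^α = (1214/1458)^(1−α); take logs: α·ln(23/56) = (1−α)·ln(1214/1458), i.e. α·-0.8898575 = (1−α)·-0.1831449.
With A = -0.8898575 and B = -0.1831449: α·A = (1−α)·B, so α = B/(A+B) = -0.1831449/-1.0730024 ≈ 0.1707.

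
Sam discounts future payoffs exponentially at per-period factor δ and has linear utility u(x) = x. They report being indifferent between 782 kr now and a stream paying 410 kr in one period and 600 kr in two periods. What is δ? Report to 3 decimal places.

Equating present values: 782 = 410δ + 600δ².
Rearranged: 600δ² + 410δ − 782 = 0.
By the quadratic formula (taking the positive root), δ = (−410 + √2044900.00) / 1200 ≈ 0.850.

δ ≈ 0.850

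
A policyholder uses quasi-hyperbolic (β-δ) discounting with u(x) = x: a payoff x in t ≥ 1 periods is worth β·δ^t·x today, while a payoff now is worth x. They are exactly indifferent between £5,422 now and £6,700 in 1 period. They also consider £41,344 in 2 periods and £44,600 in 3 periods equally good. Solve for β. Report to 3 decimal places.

β ≈ 0.873

Both payoffs in the second observation are in the future, so β drops out: δ^2·41344 = δ^3·44600 ⇒ δ = 41344/44600 = 0.92700.
The first indifference: 5422 = β·δ·6700, so β = 5422/(δ·6700) = 5422/(0.92700·6700) ≈ 0.873.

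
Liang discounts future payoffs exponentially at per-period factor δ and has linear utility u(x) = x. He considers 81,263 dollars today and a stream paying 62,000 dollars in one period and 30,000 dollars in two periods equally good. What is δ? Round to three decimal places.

Equating present values: 81263 = 62000δ + 30000δ².
So 30000δ² + 62000δ − 81263 = 0.
The positive root is δ = [−62000 + √(62000² + 4·30000·81263)] / (2·30000) = (−62000 + 116600.000)/60000 ≈ 0.910.

δ ≈ 0.910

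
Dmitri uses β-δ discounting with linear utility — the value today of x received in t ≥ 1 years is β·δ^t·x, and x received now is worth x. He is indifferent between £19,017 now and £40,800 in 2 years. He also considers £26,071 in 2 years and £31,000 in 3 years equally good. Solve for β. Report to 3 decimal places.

Both payoffs in the second observation are in the future, so β drops out: δ^2·26071 = δ^3·31000 ⇒ δ = 26071/31000 = 0.84100.
The first indifference: 19017 = β·δ^2·40800, so β = 19017/(δ^2·40800) = 19017/(0.70728·40800) ≈ 0.659.

β ≈ 0.659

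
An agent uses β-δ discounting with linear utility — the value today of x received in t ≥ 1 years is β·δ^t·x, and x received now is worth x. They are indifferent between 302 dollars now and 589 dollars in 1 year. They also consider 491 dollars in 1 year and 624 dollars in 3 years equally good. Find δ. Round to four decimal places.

δ ≈ 0.8871

From the later pair, β·δ^1·491 = β·δ^3·624; dividing through, δ^2 = 491/624 = 0.78686, so δ = 0.88705.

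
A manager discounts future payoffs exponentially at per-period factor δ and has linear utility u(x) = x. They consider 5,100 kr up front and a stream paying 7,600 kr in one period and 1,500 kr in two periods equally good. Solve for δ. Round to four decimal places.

δ ≈ 0.6000

Equating present values: 5100 = 7600δ + 1500δ².
That is, 1500δ² + 7600δ − 5100 = 0, a quadratic in δ.
δ = (−7600 + √(7600² + 4·1500·5100)) / (2·1500) = (−7600 + √88360000.00) / 3000 ≈ 0.6000.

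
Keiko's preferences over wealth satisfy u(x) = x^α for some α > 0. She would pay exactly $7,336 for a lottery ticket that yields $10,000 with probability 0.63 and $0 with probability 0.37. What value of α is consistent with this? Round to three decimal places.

Since u(0) = 0, the lottery's EU is 0.63·10000^α.
Indifference: 7336^α = 0.63·10000^α, so (7336/10000)^α = 0.63.
α = ln(0.63) / ln(7336/10000) = -0.462035/-0.309791 ≈ 1.491.

α ≈ 1.491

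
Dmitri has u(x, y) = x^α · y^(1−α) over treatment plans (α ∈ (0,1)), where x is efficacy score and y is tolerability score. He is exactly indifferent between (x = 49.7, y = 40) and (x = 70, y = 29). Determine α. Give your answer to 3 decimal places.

Set the two utilities equal: 49.7^α·40^(1−α) = 70^α·29^(1−α).
Rearrange to (49.7/70)^α = (29/40)^(1−α) and take logs: α·-0.342490 = (1−α)·-0.321584.
With A = -0.342490 and B = -0.321584: α·A = (1−α)·B, so α = B/(A+B) = -0.321584/-0.664074 ≈ 0.484.

α ≈ 0.484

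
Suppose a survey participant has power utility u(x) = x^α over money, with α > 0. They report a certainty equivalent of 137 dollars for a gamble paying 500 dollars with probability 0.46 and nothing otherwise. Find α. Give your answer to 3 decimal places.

Since u(0) = 0, the lottery's EU is 0.46·500^α.
Equating: 137^α = 0.46·500^α, i.e. 0.2740^α = 0.46.
α = ln(0.46) / ln(137/500) = -0.776529/-1.294627 ≈ 0.600.

α ≈ 0.600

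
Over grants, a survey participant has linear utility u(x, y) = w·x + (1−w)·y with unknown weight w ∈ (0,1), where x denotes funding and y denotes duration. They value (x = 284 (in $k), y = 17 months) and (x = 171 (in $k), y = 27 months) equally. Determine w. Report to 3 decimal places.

w = 0.081

Equating utilities: w·284 + (1−w)·17 = w·171 + (1−w)·27.
Rearranging, 113·w − 10·(1−w) = 0.
So w/(1−w) = 10/113 = 0.0885, giving w = 10/(113+10) = 0.081.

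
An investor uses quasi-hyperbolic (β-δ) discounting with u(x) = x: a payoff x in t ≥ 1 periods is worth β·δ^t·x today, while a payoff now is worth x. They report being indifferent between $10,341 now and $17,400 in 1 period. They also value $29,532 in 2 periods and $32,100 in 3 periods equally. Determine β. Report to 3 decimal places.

β ≈ 0.646

The second indifference involves only future payoffs, so β cancels: β·δ^2·29532 = β·δ^3·32100, giving δ = 29532/32100 = 0.92000.
The first indifference: 10341 = β·δ·17400, so β = 10341/(δ·17400) = 10341/(0.92000·17400) ≈ 0.646.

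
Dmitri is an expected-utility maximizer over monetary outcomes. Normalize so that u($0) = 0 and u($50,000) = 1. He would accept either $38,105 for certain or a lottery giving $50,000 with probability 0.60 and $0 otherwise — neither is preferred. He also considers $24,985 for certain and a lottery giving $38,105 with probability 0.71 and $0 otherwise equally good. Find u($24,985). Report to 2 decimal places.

0.43

First, u($38,105) = 0.60·u($50,000) + 0.40·u($0) = 0.60.
Chaining: u($24,985) = 0.71·0.60 + 0.29·0.00 = 0.4260.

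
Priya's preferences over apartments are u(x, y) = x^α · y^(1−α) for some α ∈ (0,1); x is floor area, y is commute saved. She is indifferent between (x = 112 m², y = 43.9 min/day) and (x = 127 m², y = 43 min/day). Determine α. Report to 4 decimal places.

α ≈ 0.1415

Indifference: 112^α · 43.9^(1−α) = 127^α · 43^(1−α).
Taking logs: α·ln 112 + (1−α)·ln 43.9 = α·ln 127 + (1−α)·ln 43, i.e. α·-0.1256882 = (1−α)·-0.0207142.
Thus α·(-0.1464024) = -0.0207142, so α = -0.0207142/-0.1464024 ≈ 0.1415.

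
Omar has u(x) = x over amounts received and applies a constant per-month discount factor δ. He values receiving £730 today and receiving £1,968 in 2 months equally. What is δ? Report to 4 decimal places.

Equating discounted utilities: u(730) = δ^2·u(1968) ⇒ δ^2 = u(730)/u(1968).
With u(x) = x: δ^2 = 730/1968 = 0.37093.
So δ = 0.37093^(1/2) ≈ 0.6090.

δ ≈ 0.6090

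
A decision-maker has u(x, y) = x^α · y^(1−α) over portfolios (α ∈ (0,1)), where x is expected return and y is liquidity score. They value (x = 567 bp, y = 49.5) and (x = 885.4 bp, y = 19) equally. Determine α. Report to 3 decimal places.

Set the two utilities equal: 567^α·49.5^(1−α) = 885.4^α·19^(1−α).
Taking logs: α·ln 567 + (1−α)·ln 49.5 = α·ln 885.4 + (1−α)·ln 19, i.e. α·-0.445680 = (1−α)·-0.957534.
With A = -0.445680 and B = -0.957534: α·A = (1−α)·B, so α = B/(A+B) = -0.957534/-1.403214 ≈ 0.682.

α ≈ 0.682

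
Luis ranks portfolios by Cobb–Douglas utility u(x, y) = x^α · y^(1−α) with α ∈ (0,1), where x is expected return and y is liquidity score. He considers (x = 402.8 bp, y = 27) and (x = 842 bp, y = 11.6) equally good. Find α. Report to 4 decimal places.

Set the two utilities equal: 402.8^α·27^(1−α) = 842^α·11.6^(1−α).
Rearrange to (402.8/842)^α = (11.6/27)^(1−α) and take logs: α·-0.7373399 = (1−α)·-0.8448318.
So α/(1−α) = (-0.8448318)/(-0.7373399) = 1.1457834, and α = 1.1457834/2.1457834 ≈ 0.5340.

α ≈ 0.5340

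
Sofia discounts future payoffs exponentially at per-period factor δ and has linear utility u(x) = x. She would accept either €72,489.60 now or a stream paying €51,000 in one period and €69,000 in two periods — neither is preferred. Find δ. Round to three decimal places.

δ ≈ 0.720

The stream is worth 51000δ + 69000δ² today, so 51000δ + 69000δ² = 72489.60.
Rearranged: 69000δ² + 51000δ − 72489.60 = 0.
By the quadratic formula (taking the positive root), δ = (−51000 + √22608129600.00) / 138000 ≈ 0.720.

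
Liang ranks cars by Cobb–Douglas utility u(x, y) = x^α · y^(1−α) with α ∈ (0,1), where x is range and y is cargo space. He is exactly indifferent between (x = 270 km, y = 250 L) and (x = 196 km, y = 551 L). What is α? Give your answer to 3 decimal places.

α ≈ 0.712

The Cobb–Douglas utilities coincide, so 270^α·250^(1−α) = 196^α·551^(1−α).
(270/196)^α = (551/250)^(1−α); take logs: α·ln(270/196) = (1−α)·ln(551/250), i.e. α·0.320307 = (1−α)·0.790274.
So α/(1−α) = (0.790274)/(0.320307) = 2.467239, and α = 2.467239/3.467239 ≈ 0.712.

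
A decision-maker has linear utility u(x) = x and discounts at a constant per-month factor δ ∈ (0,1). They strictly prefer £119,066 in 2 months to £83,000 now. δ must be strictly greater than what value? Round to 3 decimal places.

Under u(x) = x this choice says 83000 < δ^2·119066.
Hence δ^2 > 83000/119066 = 0.69709, and x ↦ x^(1/2) is increasing on (0,∞).
δ > 0.69709^(1/2) = 0.835.

δ > 0.835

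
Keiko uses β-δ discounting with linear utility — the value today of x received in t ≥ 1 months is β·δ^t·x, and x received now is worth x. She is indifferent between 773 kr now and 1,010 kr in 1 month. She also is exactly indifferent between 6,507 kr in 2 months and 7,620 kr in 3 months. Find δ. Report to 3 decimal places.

δ ≈ 0.854

Both payoffs in the second observation are in the future, so β drops out: δ^2·6507 = δ^3·7620 ⇒ δ = 6507/7620 = 0.85394.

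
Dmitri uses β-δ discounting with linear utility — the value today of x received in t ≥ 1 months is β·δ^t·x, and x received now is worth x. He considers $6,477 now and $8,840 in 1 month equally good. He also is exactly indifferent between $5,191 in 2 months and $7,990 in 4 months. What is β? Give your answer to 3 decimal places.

β ≈ 0.909

From the later pair, β·δ^2·5191 = β·δ^4·7990; dividing through, δ^2 = 5191/7990 = 0.64969, so δ = 0.80603.
The first indifference: 6477 = β·δ·8840, so β = 6477/(δ·8840) = 6477/(0.80603·8840) ≈ 0.909.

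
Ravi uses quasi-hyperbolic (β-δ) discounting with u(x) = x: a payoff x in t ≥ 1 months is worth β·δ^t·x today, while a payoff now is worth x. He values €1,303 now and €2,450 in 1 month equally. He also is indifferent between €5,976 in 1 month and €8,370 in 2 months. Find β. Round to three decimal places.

Both payoffs in the second observation are in the future, so β drops out: δ^1·5976 = δ^2·8370 ⇒ δ = 5976/8370 = 0.71398.
Substituting δ into 1303 = β·δ·2450: β = 1303/(1749.247) ≈ 0.745.

β ≈ 0.745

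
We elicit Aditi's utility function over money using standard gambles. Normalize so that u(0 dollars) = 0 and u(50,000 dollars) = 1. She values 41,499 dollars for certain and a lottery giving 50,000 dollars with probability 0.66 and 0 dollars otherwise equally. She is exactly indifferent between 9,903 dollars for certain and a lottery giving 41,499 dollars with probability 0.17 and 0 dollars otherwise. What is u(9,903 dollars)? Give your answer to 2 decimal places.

0.11

From the first indifference, u(41,499 dollars) = 0.66·u(50,000 dollars) + 0.34·u(0 dollars) = 0.66·1 + 0.34·0 = 0.66.
The second indifference gives u(9,903 dollars) = 0.17·u(41,499 dollars) + 0.83·u(0 dollars) = 0.17·0.66 + 0.83·0.00 = 0.1122.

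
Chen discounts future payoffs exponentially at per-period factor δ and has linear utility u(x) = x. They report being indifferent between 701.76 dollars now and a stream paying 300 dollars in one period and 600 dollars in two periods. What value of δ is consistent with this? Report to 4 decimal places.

Present value of the stream is 300·δ + 600·δ². Indifference gives 300δ + 600δ² = 701.76.
That is, 600δ² + 300δ − 701.76 = 0, a quadratic in δ.
The positive root is δ = [−300 + √(300² + 4·600·701.76)] / (2·600) = (−300 + 1332.000)/1200 ≈ 0.8600.

δ ≈ 0.8600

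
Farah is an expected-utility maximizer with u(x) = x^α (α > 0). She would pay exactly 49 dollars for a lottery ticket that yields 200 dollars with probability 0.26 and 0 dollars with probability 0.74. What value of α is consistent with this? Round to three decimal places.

α ≈ 0.958

Since u(0) = 0, the lottery's EU is 0.26·200^α.
Indifference: 49^α = 0.26·200^α, so (49/200)^α = 0.26.
Taking logs: α·ln(49/200) = ln(0.26), so α = -1.347074 / -1.406497 ≈ 0.958.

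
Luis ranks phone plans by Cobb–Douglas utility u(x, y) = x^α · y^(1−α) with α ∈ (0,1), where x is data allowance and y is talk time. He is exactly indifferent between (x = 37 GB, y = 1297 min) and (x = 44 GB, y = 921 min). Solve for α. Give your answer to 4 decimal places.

α ≈ 0.6640

Set the two utilities equal: 37^α·1297^(1−α) = 44^α·921^(1−α).
(37/44)^α = (921/1297)^(1−α); take logs: α·ln(37/44) = (1−α)·ln(921/1297), i.e. α·-0.1732717 = (1−α)·-0.3423491.
So α/(1−α) = (-0.3423491)/(-0.1732717) = 1.9757935, and α = 1.9757935/2.9757935 ≈ 0.6640.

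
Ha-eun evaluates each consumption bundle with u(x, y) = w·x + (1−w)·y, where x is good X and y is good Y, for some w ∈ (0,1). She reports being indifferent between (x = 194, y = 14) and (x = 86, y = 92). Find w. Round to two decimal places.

w = 0.42

Indifference: w·194 + (1−w)·14 = w·86 + (1−w)·92.
Rearranging, 108·w − 78·(1−w) = 0.
So w/(1−w) = 78/108 = 0.7222, giving w = 78/(108+78) = 0.42.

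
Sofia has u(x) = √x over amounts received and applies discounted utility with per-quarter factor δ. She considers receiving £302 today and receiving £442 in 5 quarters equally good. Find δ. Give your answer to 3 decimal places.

δ ≈ 0.963

Indifference means u(302) = δ^5 · u(442), so δ^5 = u(302)/u(442).
With u(x) = √x: δ^5 = √302/√442 = √(302/442) = 0.82659.
Hence δ = (0.82659)^(1/5) = 0.96263.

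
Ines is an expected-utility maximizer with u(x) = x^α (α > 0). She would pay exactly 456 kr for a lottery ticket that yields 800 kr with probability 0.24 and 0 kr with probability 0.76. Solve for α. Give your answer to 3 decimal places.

α ≈ 2.539

EU(lottery) = 0.24·800^α + 0.76·0 = 0.24·800^α.
Equating: 456^α = 0.24·800^α, i.e. 0.5700^α = 0.24.
Taking logs: α·ln(456/800) = ln(0.24), so α = -1.427116 / -0.562119 ≈ 2.539.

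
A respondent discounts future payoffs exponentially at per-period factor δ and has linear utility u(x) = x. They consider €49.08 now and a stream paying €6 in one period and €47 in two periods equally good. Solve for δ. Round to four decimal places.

δ ≈ 0.9600

Present value of the stream is 6·δ + 47·δ². Indifference gives 6δ + 47δ² = 49.08.
That is, 47δ² + 6δ − 49.08 = 0, a quadratic in δ.
By the quadratic formula (taking the positive root), δ = (−6 + √9263.04) / 94 ≈ 0.9600.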